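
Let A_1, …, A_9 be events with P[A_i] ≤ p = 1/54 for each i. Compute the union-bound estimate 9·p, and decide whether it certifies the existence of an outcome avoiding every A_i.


Union bound: P[∪_{i=1}^{9} A_i] ≤ Σ_i P[A_i] ≤ 9·p = 9·(1/54) = 1/6.
Numerically: 1/6 ≈ 0.16667.
Is 1/6 < 1? YES.
Since P[∪ A_i] ≤ 1/6 < 1, the complement has P[∩ A_i^c] ≥ 1 − 1/6 = 5/6 > 0, so some outcome avoids every A_i.

9·p = 1/6 ≈ 0.16667; existence CERTIFIED by the union bound.


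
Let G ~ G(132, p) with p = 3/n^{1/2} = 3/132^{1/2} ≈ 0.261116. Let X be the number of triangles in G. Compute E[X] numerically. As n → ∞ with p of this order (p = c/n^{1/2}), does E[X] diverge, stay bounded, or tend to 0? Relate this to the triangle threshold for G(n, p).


Number of potential triangles: C(132, 3) = 374660.
Each occurs with probability p³ ≈ (0.261116)³ ≈ 1.78033966e-02.
By linearity: E[X] = C(132, 3)·p³ ≈ 374660 · 1.78033966e-02 ≈ 6670.220582.
Since α = 1/2 < 1, p = c/n^{1/2} ≫ 1/n is above the triangle threshold p ~ 1/n. Asymptotically E[X] ~ (c³/6)·n^{3(1−α)} = (3³/6)·n^{1.5} → ∞; triangles are abundant w.h.p.

E[X] ≈ 6670.220582; in regime p = Θ(1/n^{1/2}) E[X] diverges (above the triangle threshold p ~ 1/n).


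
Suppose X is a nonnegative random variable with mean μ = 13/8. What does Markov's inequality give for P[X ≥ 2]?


μ = E[X] = 13/8, a = 2.
Markov: P[X ≥ 2] ≤ μ/a = (13/8)/2 = 13/16.
Numerically: ≈ 0.81250.
(Since a = 2 > μ = 1.62500, the bound 13/16 is < 1 and informative.)

P[X ≥ 2] ≤ 13/16 ≈ 0.81250.


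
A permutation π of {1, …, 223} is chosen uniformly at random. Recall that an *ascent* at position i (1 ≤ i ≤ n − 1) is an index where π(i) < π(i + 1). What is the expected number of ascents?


Write X = Σ X_I over i = 1, …, 222, with X_I the indicator of one ascent.
There are 222 indicators.
For each fixed i, the pair (π(i), π(i+1)) is a uniformly random ordered pair of distinct values from {1, …, 223}; by symmetry P[π(i) < π(i+1)] = 1/2.
By linearity: E[X] = 222 · (1/2) = (223 − 1) · (1/2) = 111 ≈ 111.000000.

E[X] = 111 = 111.000000.


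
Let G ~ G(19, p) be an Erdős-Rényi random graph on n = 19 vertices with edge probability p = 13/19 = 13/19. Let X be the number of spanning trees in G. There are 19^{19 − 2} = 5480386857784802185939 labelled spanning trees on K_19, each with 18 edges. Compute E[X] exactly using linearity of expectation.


K_19 has 19^{19 − 2} = 5480386857784802185939 labelled spanning trees.
For each such spanning tree H, let X_H = 1 if all 18 edges of H are present in G. Then P[X_H = 1] = p^{18} = (13/19)^{18} = 112455406951957393129/104127350297911241532841.
Summing the indicators: E[X] = Σ_H E[X_H] = 5480386857784802185939 · p^{18} = 5480386857784802185939 · 112455406951957393129/104127350297911241532841 = 112455406951957393129/19.
Numerically: E[X] ≈ 5.91871e+18.

E[X] = 5480386857784802185939 · (13/19)^{18} = 112455406951957393129/19 ≈ 5.91871e+18.


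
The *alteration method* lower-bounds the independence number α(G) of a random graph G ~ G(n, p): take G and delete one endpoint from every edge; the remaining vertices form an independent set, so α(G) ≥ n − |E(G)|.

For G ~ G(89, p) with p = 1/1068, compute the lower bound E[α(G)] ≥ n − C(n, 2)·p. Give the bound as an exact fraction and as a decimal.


E[|E(G)|] = C(89, 2)·p = 3916 · (1/1068) = 11/3.
E[α(G)] ≥ n − E[|E(G)|] = 89 − 11/3 = 256/3.
Numerically: ≈ 85.333333.
(This is only a lower bound; the true E[α(G)] may be larger.)

E[α(G)] ≥ 256/3 ≈ 85.333333.


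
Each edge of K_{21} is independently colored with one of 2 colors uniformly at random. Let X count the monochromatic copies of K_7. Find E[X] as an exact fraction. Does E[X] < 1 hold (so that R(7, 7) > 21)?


E[X] = C(21, 7) · 2^{1 − 21} = 116280 · 2^{−20} = 116280/1048576.
As a reduced fraction: E[X] = 14535/131072 ≈ 0.1109.
Is E[X] < 1? YES.
Since E[X] < 1, there exists a 2-coloring of K_{21} with no monochromatic K_7; hence R(7, 7) > 21.

E[X] = 14535/131072 ≈ 0.1109; E[X] < 1, so R(7, 7) > 21.


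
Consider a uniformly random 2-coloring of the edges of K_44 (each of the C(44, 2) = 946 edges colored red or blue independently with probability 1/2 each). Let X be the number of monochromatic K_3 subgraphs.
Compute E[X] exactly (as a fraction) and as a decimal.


Let X = Σ_S X_S over the C(44, 3) = 13244 subsets S of size 3, where X_S = 1 if the K_3 on S is monochromatic.
For a fixed S, the K_3 on S has C(3, 2) = 3 edges. P[all 3 edges red] = (1/2)^3, and likewise for blue, so P[monochromatic] = 2·(1/2)^3 = 2^{1 − 3} = 1/4.
By linearity: E[X] = C(44, 3) · 2^{1 − 3} = 13244 · 1/4 = 3311.
Numerically: E[X] ≈ 3311.0000.

E[X] = C(44,3)·2^(1−C(3,2)) = 3311 ≈ 3311.0000.


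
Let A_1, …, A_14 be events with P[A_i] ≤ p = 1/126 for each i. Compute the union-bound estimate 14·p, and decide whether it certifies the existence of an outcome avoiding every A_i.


Union bound: P[∪_{i=1}^{14} A_i] ≤ Σ_i P[A_i] ≤ 14·p = 14·(1/126) = 1/9.
Numerically: 1/9 ≈ 0.111.
Is 1/9 < 1? YES.
Since P[∪ A_i] ≤ 1/9 < 1, the complement has P[∩ A_i^c] ≥ 1 − 1/9 = 8/9 > 0, so some outcome avoids every A_i.

14·p = 1/9 ≈ 0.111; existence CERTIFIED by the union bound.


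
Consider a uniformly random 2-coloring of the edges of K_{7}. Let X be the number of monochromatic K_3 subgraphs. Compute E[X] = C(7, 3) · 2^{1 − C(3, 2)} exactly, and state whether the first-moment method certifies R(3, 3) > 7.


E[X] = C(7, 3) · 2^{1 − 3} = 35 · 2^{−2} = 35/4.
As a reduced fraction: E[X] = 35/4 ≈ 8.7500.
Is E[X] < 1? NO.
Since E[X] ≥ 1, the first-moment bound is inconclusive at n = 7; it does NOT by itself certify R(3, 3) > 7.

E[X] = 35/4 ≈ 8.7500; E[X] ≥ 1; first-moment method inconclusive here.


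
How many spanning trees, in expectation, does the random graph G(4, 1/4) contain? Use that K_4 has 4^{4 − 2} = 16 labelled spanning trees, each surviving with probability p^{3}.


K_4 has 4^{4 − 2} = 16 labelled spanning trees.
For each such spanning tree H, let X_H = 1 if all 3 edges of H are present in G. Then P[X_H = 1] = p^{3} = (1/4)^{3} = 1/64.
By linearity of expectation: E[X] = Σ_H E[X_H] = 16 · p^{3} = 16 · 1/64 = 1/4.
Numerically: E[X] ≈ 0.25.

E[X] = 16 · (1/4)^{3} = 1/4 ≈ 0.25.


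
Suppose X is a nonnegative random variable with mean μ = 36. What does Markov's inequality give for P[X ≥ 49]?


μ = E[X] = 36, a = 49.
Markov: P[X ≥ 49] ≤ μ/a = (36)/49 = 36/49.
Numerically: ≈ 0.734694.
(Since a = 49 > μ = 36.000000, the bound 36/49 is < 1 and informative.)

P[X ≥ 49] ≤ 36/49 ≈ 0.734694.


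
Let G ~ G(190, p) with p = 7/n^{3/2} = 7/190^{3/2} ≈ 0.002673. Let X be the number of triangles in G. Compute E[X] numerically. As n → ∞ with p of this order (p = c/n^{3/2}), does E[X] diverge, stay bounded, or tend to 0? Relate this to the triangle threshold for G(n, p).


Number of potential triangles: C(190, 3) = 1125180.
Each occurs with probability p³ ≈ (0.002673)³ ≈ 1.909426e-08.
By linearity: E[X] = C(190, 3)·p³ ≈ 1125180 · 1.909426e-08 ≈ 0.0215.
Since α = 3/2 > 1, p = c/n^{3/2} = o(1/n) is below the triangle threshold p ~ 1/n. Asymptotically E[X] ~ (c³/6)·n^{3(1−α)} = (7³/6)·n^{-1.5} → 0, so by Markov's inequality G has no triangles w.h.p.

E[X] ≈ 0.0215; in regime p = Θ(1/n^{3/2}) E[X] tends to 0 (below the triangle threshold p ~ 1/n).


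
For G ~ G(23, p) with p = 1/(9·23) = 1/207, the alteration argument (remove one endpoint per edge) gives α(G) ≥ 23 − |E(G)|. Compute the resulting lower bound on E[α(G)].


E[|E(G)|] = C(23, 2)·p = 253 · (1/207) = 11/9.
E[α(G)] ≥ n − E[|E(G)|] = 23 − 11/9 = 196/9.
Numerically: ≈ 21.7778.
(This is only a lower bound; the true E[α(G)] may be larger.)

E[α(G)] ≥ 196/9 ≈ 21.7778.


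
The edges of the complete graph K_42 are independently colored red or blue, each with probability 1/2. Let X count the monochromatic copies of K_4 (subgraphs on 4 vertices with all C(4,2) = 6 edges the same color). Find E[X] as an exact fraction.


Let X = Σ_S X_S over the C(42, 4) = 111930 subsets S of size 4, where X_S = 1 if the K_4 on S is monochromatic.
For a fixed S, the K_4 on S has C(4, 2) = 6 edges. P[all 6 edges red] = (1/2)^6, and likewise for blue, so P[monochromatic] = 2·(1/2)^6 = 2^{1 − 6} = 1/32.
By linearity of expectation: E[X] = C(42, 4) · 2^{1 − 6} = 111930 · 1/32 = 55965/16.
Numerically: E[X] ≈ 3497.8125.

E[X] = C(42,4)·2^(1−C(4,2)) = 55965/16 ≈ 3497.8125.


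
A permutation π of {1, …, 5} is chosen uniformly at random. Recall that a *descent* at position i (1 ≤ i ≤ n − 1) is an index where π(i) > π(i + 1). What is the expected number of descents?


Write X = Σ X_I over i = 1, …, 4, with X_I the indicator of one descent.
There are 4 indicators.
For each fixed i, the pair (π(i), π(i+1)) is a uniformly random ordered pair of distinct values from {1, …, 5}; by symmetry P[π(i) > π(i+1)] = 1/2.
By linearity: E[X] = 4 · (1/2) = (5 − 1) · (1/2) = 2 ≈ 2.0000.

E[X] = 2 = 2.0000.


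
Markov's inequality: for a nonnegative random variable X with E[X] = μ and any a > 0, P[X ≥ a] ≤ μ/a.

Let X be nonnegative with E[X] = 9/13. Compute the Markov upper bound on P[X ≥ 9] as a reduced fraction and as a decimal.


μ = E[X] = 9/13, a = 9.
Markov: P[X ≥ 9] ≤ μ/a = (9/13)/9 = 1/13.
Numerically: ≈ 0.07692.
(Since a = 9 > μ = 0.69231, the bound 1/13 is < 1 and informative.)

P[X ≥ 9] ≤ 1/13 ≈ 0.07692.


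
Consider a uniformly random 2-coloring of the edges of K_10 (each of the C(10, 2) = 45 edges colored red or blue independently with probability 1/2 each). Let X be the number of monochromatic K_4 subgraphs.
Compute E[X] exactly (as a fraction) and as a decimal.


Let X = Σ_S X_S over the C(10, 4) = 210 subsets S of size 4, where X_S = 1 if the K_4 on S is monochromatic.
For a fixed S, the K_4 on S has C(4, 2) = 6 edges. P[all 6 edges red] = (1/2)^6, and likewise for blue, so P[monochromatic] = 2·(1/2)^6 = 2^{1 − 6} = 1/32.
By linearity: E[X] = C(10, 4) · 2^{1 − 6} = 210 · 1/32 = 105/16.
Numerically: E[X] ≈ 6.562.

E[X] = C(10,4)·2^(1−C(4,2)) = 105/16 ≈ 6.562.


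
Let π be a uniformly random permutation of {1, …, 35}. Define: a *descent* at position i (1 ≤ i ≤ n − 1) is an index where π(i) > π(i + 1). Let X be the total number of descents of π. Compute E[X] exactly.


Write X = Σ X_I over i = 1, …, 34, with X_I the indicator of one descent.
There are 34 indicators.
For each fixed i, the pair (π(i), π(i+1)) is a uniformly random ordered pair of distinct values from {1, …, 35}; by symmetry P[π(i) > π(i+1)] = 1/2.
By linearity: E[X] = 34 · (1/2) = (35 − 1) · (1/2) = 17 ≈ 17.00000.

E[X] = 17 = 17.00000.


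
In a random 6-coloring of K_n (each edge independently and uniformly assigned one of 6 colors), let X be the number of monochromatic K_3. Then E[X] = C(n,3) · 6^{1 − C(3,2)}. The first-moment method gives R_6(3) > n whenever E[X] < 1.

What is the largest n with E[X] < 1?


We need C(n, 3) · 6^{1 − 3} < 1, i.e. C(n, 3) < 6^{3 − 1} = 36.
Check values of n near the boundary:
  n = 3: C(3, 3) = 1; 1 < 36? YES
  n = 4: C(4, 3) = 4; 4 < 36? YES
  n = 5: C(5, 3) = 10; 10 < 36? YES
  n = 6: C(6, 3) = 20; 20 < 36? YES
  n = 7: C(7, 3) = 35; 35 < 36? YES
  n = 8: C(8, 3) = 56; 56 < 36? NO
The largest n with C(n, 3) < 36 is n = 7 (where E[X] = 35/36 ≈ 0.972222). Hence R_6(3) > 7, i.e. R_6(3) ≥ 8.

Largest n = 7; hence R_6(3) > 7.


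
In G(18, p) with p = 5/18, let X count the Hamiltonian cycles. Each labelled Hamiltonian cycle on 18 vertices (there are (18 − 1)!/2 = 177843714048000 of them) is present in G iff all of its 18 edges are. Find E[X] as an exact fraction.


K_18 has (18 − 1)!/2 = 177843714048000 labelled Hamiltonian cycles.
For each such Hamiltonian cycle H, let X_H = 1 if all 18 edges of H are present in G. Then P[X_H = 1] = p^{18} = (5/18)^{18} = 3814697265625/39346408075296537575424.
By linearity: E[X] = Σ_H E[X_H] = 177843714048000 · p^{18} = 177843714048000 · 3814697265625/39346408075296537575424 = 56800365447998046875/3294258113514384.
Numerically: E[X] ≈ 1.72e+04.

E[X] = 177843714048000 · (5/18)^{18} = 56800365447998046875/3294258113514384 ≈ 1.72e+04.


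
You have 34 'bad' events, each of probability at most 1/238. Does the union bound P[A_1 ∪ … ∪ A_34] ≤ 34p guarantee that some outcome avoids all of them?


Union bound: P[∪_{i=1}^{34} A_i] ≤ Σ_i P[A_i] ≤ 34·p = 34·(1/238) = 1/7.
Numerically: 1/7 ≈ 0.142857.
Is 1/7 < 1? YES.
Since P[∪ A_i] ≤ 1/7 < 1, the complement has P[∩ A_i^c] ≥ 1 − 1/7 = 6/7 > 0, so some outcome avoids every A_i.

34·p = 1/7 ≈ 0.142857; existence CERTIFIED by the union bound.


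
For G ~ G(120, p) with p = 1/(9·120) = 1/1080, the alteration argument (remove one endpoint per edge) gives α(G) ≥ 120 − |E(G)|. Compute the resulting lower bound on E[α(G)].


E[|E(G)|] = C(120, 2)·p = 7140 · (1/1080) = 119/18.
E[α(G)] ≥ n − E[|E(G)|] = 120 − 119/18 = 2041/18.
Numerically: ≈ 113.389.
(This is only a lower bound; the true E[α(G)] may be larger.)

E[α(G)] ≥ 2041/18 ≈ 113.389.


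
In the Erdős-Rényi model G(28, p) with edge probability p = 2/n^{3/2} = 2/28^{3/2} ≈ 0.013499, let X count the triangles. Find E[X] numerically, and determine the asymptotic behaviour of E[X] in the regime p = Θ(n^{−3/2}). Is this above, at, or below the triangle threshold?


Number of potential triangles: C(28, 3) = 3276.
Each occurs with probability p³ ≈ (0.013499)³ ≈ 2.4596813e-06.
By linearity: E[X] = C(28, 3)·p³ ≈ 3276 · 2.4596813e-06 ≈ 0.00806.
Since α = 3/2 > 1, p = c/n^{3/2} = o(1/n) is below the triangle threshold p ~ 1/n. Asymptotically E[X] ~ (c³/6)·n^{3(1−α)} = (2³/6)·n^{-1.5} → 0, so by Markov's inequality G has no triangles w.h.p.

E[X] ≈ 0.00806; in regime p = Θ(1/n^{3/2}) E[X] tends to 0 (below the triangle threshold p ~ 1/n).


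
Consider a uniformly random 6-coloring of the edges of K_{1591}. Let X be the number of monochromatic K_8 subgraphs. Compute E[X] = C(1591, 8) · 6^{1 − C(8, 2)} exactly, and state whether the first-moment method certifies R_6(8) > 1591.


E[X] = C(1591, 8) · 6^{1 − 28} = 1000427749141189953870 · 6^{−27} = 1000427749141189953870/1023490369077469249536.
As a reduced fraction: E[X] = 55579319396732775215/56860576059859402752 ≈ 0.977467.
Is E[X] < 1? YES.
Since E[X] < 1, there exists a 6-coloring of K_{1591} with no monochromatic K_8; hence R_6(8) > 1591.

E[X] = 55579319396732775215/56860576059859402752 ≈ 0.977467; E[X] < 1, so R_6(8) > 1591.


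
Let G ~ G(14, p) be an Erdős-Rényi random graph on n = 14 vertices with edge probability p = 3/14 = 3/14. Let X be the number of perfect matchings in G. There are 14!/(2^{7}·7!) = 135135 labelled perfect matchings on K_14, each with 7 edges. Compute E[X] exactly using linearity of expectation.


K_14 has 14!/(2^{7}·7!) = 135135 labelled perfect matchings.
For each such perfect matching H, let X_H = 1 if all 7 edges of H are present in G. Then P[X_H = 1] = p^{7} = (3/14)^{7} = 2187/105413504.
By linearity of expectation: E[X] = Σ_H E[X_H] = 135135 · p^{7} = 135135 · 2187/105413504 = 42220035/15059072.
Numerically: E[X] ≈ 2.804.

E[X] = 135135 · (3/14)^{7} = 42220035/15059072 ≈ 2.804.


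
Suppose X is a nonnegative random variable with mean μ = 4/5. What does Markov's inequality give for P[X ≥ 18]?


μ = E[X] = 4/5, a = 18.
Markov: P[X ≥ 18] ≤ μ/a = (4/5)/18 = 2/45.
Numerically: ≈ 0.0444.
(Since a = 18 > μ = 0.8000, the bound 2/45 is < 1 and informative.)

P[X ≥ 18] ≤ 2/45 ≈ 0.0444.


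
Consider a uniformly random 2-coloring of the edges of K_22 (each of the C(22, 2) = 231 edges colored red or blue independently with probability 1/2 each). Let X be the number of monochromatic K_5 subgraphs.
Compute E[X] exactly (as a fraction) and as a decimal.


Let X = Σ_S X_S over the C(22, 5) = 26334 subsets S of size 5, where X_S = 1 if the K_5 on S is monochromatic.
For a fixed S, the K_5 on S has C(5, 2) = 10 edges. P[all 10 edges red] = (1/2)^10, and likewise for blue, so P[monochromatic] = 2·(1/2)^10 = 2^{1 − 10} = 1/512.
By linearity: E[X] = C(22, 5) · 2^{1 − 10} = 26334 · 1/512 = 13167/256.
Numerically: E[X] ≈ 51.434.

E[X] = C(22,5)·2^(1−C(5,2)) = 13167/256 ≈ 51.434.


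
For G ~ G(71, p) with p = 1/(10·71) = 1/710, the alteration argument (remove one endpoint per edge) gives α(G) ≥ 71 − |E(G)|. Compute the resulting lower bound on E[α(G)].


E[|E(G)|] = C(71, 2)·p = 2485 · (1/710) = 7/2.
E[α(G)] ≥ n − E[|E(G)|] = 71 − 7/2 = 135/2.
Numerically: ≈ 67.500000.
(This is only a lower bound; the true E[α(G)] may be larger.)

E[α(G)] ≥ 135/2 ≈ 67.500000.


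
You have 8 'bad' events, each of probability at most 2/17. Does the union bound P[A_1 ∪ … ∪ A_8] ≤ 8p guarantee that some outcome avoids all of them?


Union bound: P[∪_{i=1}^{8} A_i] ≤ Σ_i P[A_i] ≤ 8·p = 8·(2/17) = 16/17.
Numerically: 16/17 ≈ 0.9412.
Is 16/17 < 1? YES.
Since P[∪ A_i] ≤ 16/17 < 1, the complement has P[∩ A_i^c] ≥ 1 − 16/17 = 1/17 > 0, so some outcome avoids every A_i.

8·p = 16/17 ≈ 0.9412; existence CERTIFIED by the union bound.


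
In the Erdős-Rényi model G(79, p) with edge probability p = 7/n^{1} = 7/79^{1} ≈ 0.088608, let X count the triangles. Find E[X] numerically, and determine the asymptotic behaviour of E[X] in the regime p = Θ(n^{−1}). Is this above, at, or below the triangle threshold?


Number of potential triangles: C(79, 3) = 79079.
Each occurs with probability p³ ≈ (0.088608)³ ≈ 6.9568533e-04.
By linearity: E[X] = C(79, 3)·p³ ≈ 79079 · 6.9568533e-04 ≈ 55.01410.
Here α = 1, so p = 7/n is exactly at the triangle threshold p ~ 1/n. Asymptotically E[X] → c³/6 = 7³/6 = 343/6 ≈ 57.16667, a bounded constant. In this regime the triangle count is asymptotically Poisson(c³/6).

E[X] ≈ 55.01410; in regime p = Θ(1/n^{1}) E[X] stays bounded (at the triangle threshold p ~ 1/n).


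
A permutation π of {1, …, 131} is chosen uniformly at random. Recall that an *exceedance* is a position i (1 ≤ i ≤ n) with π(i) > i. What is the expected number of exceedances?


Write X = Σ_{i=1}^{131} X_i, where X_i = 1_{π(i) > i}.
For each fixed i, π(i) is uniform over {1, …, 131} (marginal of a uniform permutation), so P[π(i) > i] = (n − i)/n. Summing: Σ_{i=1}^{131} (n − i)/n = (0 + 1 + … + 130)/131 = 131(131 − 1)/(2·131) = (131 − 1)/2.
Hence E[X] = Σ_{i=1}^{131} (131 − i)/131 = 65 ≈ 65.0000.

E[X] = 65 = 65.0000.


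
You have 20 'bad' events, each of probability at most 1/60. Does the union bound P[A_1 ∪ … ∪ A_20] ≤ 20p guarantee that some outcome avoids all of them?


Union bound: P[∪_{i=1}^{20} A_i] ≤ Σ_i P[A_i] ≤ 20·p = 20·(1/60) = 1/3.
Numerically: 1/3 ≈ 0.3333333.
Is 1/3 < 1? YES.
Since P[∪ A_i] ≤ 1/3 < 1, the complement has P[∩ A_i^c] ≥ 1 − 1/3 = 2/3 > 0, so some outcome avoids every A_i.

20·p = 1/3 ≈ 0.3333333; existence CERTIFIED by the union bound.


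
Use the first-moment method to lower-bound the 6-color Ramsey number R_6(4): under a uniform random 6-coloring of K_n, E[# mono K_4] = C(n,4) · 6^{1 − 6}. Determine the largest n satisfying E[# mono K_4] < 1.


We need C(n, 4) · 6^{1 − 6} < 1, i.e. C(n, 4) < 6^{6 − 1} = 7776.
Check values of n near the boundary:
  n = 18: C(18, 4) = 3060; 3060 < 7776? YES
  n = 19: C(19, 4) = 3876; 3876 < 7776? YES
  n = 20: C(20, 4) = 4845; 4845 < 7776? YES
  n = 21: C(21, 4) = 5985; 5985 < 7776? YES
  n = 22: C(22, 4) = 7315; 7315 < 7776? YES
  n = 23: C(23, 4) = 8855; 8855 < 7776? NO
  n = 24: C(24, 4) = 10626; 10626 < 7776? NO
The largest n with C(n, 4) < 7776 is n = 22 (where E[X] = 7315/7776 ≈ 0.941). Hence R_6(4) > 22, i.e. R_6(4) ≥ 23.

Largest n = 22; hence R_6(4) > 22.


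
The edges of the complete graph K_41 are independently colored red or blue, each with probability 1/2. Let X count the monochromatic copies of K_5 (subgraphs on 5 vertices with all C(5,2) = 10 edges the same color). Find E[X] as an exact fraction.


Let X = Σ_S X_S over the C(41, 5) = 749398 subsets S of size 5, where X_S = 1 if the K_5 on S is monochromatic.
For a fixed S, the K_5 on S has C(5, 2) = 10 edges. P[all 10 edges red] = (1/2)^10, and likewise for blue, so P[monochromatic] = 2·(1/2)^10 = 2^{1 − 10} = 1/512.
By linearity: E[X] = C(41, 5) · 2^{1 − 10} = 749398 · 1/512 = 374699/256.
Numerically: E[X] ≈ 1463.668.

E[X] = C(41,5)·2^(1−C(5,2)) = 374699/256 ≈ 1463.668.


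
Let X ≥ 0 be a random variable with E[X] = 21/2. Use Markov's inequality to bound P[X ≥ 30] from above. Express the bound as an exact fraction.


μ = E[X] = 21/2, a = 30.
Markov: P[X ≥ 30] ≤ μ/a = (21/2)/30 = 7/20.
Numerically: ≈ 0.3500.
(Since a = 30 > μ = 10.5000, the bound 7/20 is < 1 and informative.)

P[X ≥ 30] ≤ 7/20 ≈ 0.3500.


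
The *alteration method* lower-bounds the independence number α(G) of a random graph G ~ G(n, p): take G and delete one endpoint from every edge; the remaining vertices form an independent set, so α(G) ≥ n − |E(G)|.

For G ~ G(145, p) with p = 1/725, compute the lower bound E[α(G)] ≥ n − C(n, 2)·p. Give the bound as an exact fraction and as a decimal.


E[|E(G)|] = C(145, 2)·p = 10440 · (1/725) = 72/5.
E[α(G)] ≥ n − E[|E(G)|] = 145 − 72/5 = 653/5.
Numerically: ≈ 130.600000.
(This is only a lower bound; the true E[α(G)] may be larger.)

E[α(G)] ≥ 653/5 ≈ 130.600000.


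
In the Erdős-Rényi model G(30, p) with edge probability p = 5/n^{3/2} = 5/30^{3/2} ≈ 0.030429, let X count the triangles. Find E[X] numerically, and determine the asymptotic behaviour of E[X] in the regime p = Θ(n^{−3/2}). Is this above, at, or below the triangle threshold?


Number of potential triangles: C(30, 3) = 4060.
Each occurs with probability p³ ≈ (0.030429)³ ≈ 2.8175029e-05.
By linearity: E[X] = C(30, 3)·p³ ≈ 4060 · 2.8175029e-05 ≈ 0.11439.
Since α = 3/2 > 1, p = c/n^{3/2} = o(1/n) is below the triangle threshold p ~ 1/n. Asymptotically E[X] ~ (c³/6)·n^{3(1−α)} = (5³/6)·n^{-1.5} → 0, so by Markov's inequality G has no triangles w.h.p.

E[X] ≈ 0.11439; in regime p = Θ(1/n^{3/2}) E[X] tends to 0 (below the triangle threshold p ~ 1/n).


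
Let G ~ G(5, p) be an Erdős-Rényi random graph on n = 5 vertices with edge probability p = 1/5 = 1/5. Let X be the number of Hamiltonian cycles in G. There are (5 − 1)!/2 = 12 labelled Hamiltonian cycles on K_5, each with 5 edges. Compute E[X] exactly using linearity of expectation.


K_5 has (5 − 1)!/2 = 12 labelled Hamiltonian cycles.
For each such Hamiltonian cycle H, let X_H = 1 if all 5 edges of H are present in G. Then P[X_H = 1] = p^{5} = (1/5)^{5} = 1/3125.
By linearity: E[X] = Σ_H E[X_H] = 12 · p^{5} = 12 · 1/3125 = 12/3125.
Numerically: E[X] ≈ 0.00384.

E[X] = 12 · (1/5)^{5} = 12/3125 ≈ 0.00384.


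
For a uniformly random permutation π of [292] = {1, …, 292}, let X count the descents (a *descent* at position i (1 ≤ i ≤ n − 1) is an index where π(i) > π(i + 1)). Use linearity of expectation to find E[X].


Write X = Σ X_I over i = 1, …, 291, with X_I the indicator of one descent.
There are 291 indicators.
For each fixed i, the pair (π(i), π(i+1)) is a uniformly random ordered pair of distinct values from {1, …, 292}; by symmetry P[π(i) > π(i+1)] = 1/2.
By linearity: E[X] = 291 · (1/2) = (292 − 1) · (1/2) = 291/2 ≈ 145.5000.

E[X] = 291/2 = 145.5000.


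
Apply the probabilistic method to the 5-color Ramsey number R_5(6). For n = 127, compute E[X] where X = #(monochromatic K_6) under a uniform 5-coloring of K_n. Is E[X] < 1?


E[X] = C(127, 6) · 5^{1 − 15} = 5169379425 · 5^{−14} = 5169379425/6103515625.
As a reduced fraction: E[X] = 206775177/244140625 ≈ 0.8469511.
Is E[X] < 1? YES.
Since E[X] < 1, there exists a 5-coloring of K_{127} with no monochromatic K_6; hence R_5(6) > 127.

E[X] = 206775177/244140625 ≈ 0.8469511; E[X] < 1, so R_5(6) > 127.


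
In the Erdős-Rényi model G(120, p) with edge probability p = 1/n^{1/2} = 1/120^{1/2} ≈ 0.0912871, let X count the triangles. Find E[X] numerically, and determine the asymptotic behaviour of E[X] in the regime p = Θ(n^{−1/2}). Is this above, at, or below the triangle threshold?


Number of potential triangles: C(120, 3) = 280840.
Each occurs with probability p³ ≈ (0.0912871)³ ≈ 7.60725774e-04.
By linearity: E[X] = C(120, 3)·p³ ≈ 280840 · 7.60725774e-04 ≈ 213.642226.
Since α = 1/2 < 1, p = c/n^{1/2} ≫ 1/n is above the triangle threshold p ~ 1/n. Asymptotically E[X] ~ (c³/6)·n^{3(1−α)} = (1³/6)·n^{1.5} → ∞; triangles are abundant w.h.p.

E[X] ≈ 213.642226; in regime p = Θ(1/n^{1/2}) E[X] diverges (above the triangle threshold p ~ 1/n).


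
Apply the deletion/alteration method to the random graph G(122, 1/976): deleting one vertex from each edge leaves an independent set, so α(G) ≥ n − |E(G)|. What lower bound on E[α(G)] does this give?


E[|E(G)|] = C(122, 2)·p = 7381 · (1/976) = 121/16.
E[α(G)] ≥ n − E[|E(G)|] = 122 − 121/16 = 1831/16.
Numerically: ≈ 114.438.
(This is only a lower bound; the true E[α(G)] may be larger.)

E[α(G)] ≥ 1831/16 ≈ 114.438.


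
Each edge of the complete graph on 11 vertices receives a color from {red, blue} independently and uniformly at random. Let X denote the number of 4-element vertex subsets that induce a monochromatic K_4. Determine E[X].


Let X = Σ_S X_S over the C(11, 4) = 330 subsets S of size 4, where X_S = 1 if the K_4 on S is monochromatic.
For a fixed S, the K_4 on S has C(4, 2) = 6 edges. P[all 6 edges red] = (1/2)^6, and likewise for blue, so P[monochromatic] = 2·(1/2)^6 = 2^{1 − 6} = 1/32.
By linearity of expectation: E[X] = C(11, 4) · 2^{1 − 6} = 330 · 1/32 = 165/16.
Numerically: E[X] ≈ 10.312.

E[X] = C(11,4)·2^(1−C(4,2)) = 165/16 ≈ 10.312.


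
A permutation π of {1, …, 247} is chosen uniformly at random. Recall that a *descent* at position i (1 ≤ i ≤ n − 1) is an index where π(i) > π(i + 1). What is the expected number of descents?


Write X = Σ X_I over i = 1, …, 246, with X_I the indicator of one descent.
There are 246 indicators.
For each fixed i, the pair (π(i), π(i+1)) is a uniformly random ordered pair of distinct values from {1, …, 247}; by symmetry P[π(i) > π(i+1)] = 1/2.
By linearity: E[X] = 246 · (1/2) = (247 − 1) · (1/2) = 123 ≈ 123.00000.

E[X] = 123 = 123.00000.


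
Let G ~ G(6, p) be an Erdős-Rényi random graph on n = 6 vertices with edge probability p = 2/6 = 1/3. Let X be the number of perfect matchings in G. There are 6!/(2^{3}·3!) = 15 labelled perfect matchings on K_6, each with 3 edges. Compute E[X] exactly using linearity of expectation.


K_6 has 6!/(2^{3}·3!) = 15 labelled perfect matchings.
For each such perfect matching H, let X_H = 1 if all 3 edges of H are present in G. Then P[X_H = 1] = p^{3} = (1/3)^{3} = 1/27.
Summing the indicators: E[X] = Σ_H E[X_H] = 15 · p^{3} = 15 · 1/27 = 5/9.
Numerically: E[X] ≈ 0.5556.

E[X] = 15 · (1/3)^{3} = 5/9 ≈ 0.5556.


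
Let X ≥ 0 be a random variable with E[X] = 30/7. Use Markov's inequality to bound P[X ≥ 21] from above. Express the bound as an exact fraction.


μ = E[X] = 30/7, a = 21.
Markov: P[X ≥ 21] ≤ μ/a = (30/7)/21 = 10/49.
Numerically: ≈ 0.2041.
(Since a = 21 > μ = 4.2857, the bound 10/49 is < 1 and informative.)

P[X ≥ 21] ≤ 10/49 ≈ 0.2041.


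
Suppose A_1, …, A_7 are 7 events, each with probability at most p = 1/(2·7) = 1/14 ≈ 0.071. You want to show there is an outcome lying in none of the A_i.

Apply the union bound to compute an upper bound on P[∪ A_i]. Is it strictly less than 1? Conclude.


Union bound: P[∪_{i=1}^{7} A_i] ≤ Σ_i P[A_i] ≤ 7·p = 7·(1/14) = 1/2.
Numerically: 1/2 ≈ 0.500.
Is 1/2 < 1? YES.
Since P[∪ A_i] ≤ 1/2 < 1, the complement has P[∩ A_i^c] ≥ 1 − 1/2 = 1/2 > 0, so some outcome avoids every A_i.

7·p = 1/2 ≈ 0.500; existence CERTIFIED by the union bound.


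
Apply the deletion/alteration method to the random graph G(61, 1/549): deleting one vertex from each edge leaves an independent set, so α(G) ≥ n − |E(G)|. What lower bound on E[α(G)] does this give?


E[|E(G)|] = C(61, 2)·p = 1830 · (1/549) = 10/3.
E[α(G)] ≥ n − E[|E(G)|] = 61 − 10/3 = 173/3.
Numerically: ≈ 57.66667.
(This is only a lower bound; the true E[α(G)] may be larger.)

E[α(G)] ≥ 173/3 ≈ 57.66667.


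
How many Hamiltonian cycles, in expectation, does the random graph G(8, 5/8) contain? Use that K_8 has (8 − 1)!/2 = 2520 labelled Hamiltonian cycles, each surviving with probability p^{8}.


K_8 has (8 − 1)!/2 = 2520 labelled Hamiltonian cycles.
For each such Hamiltonian cycle H, let X_H = 1 if all 8 edges of H are present in G. Then P[X_H = 1] = p^{8} = (5/8)^{8} = 390625/16777216.
Summing the indicators: E[X] = Σ_H E[X_H] = 2520 · p^{8} = 2520 · 390625/16777216 = 123046875/2097152.
Numerically: E[X] ≈ 58.67.

E[X] = 2520 · (5/8)^{8} = 123046875/2097152 ≈ 58.67.


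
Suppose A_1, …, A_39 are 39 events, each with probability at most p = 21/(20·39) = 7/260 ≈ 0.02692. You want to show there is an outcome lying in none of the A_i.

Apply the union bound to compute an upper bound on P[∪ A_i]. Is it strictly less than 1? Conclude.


Union bound: P[∪_{i=1}^{39} A_i] ≤ Σ_i P[A_i] ≤ 39·p = 39·(7/260) = 21/20.
Numerically: 21/20 ≈ 1.05000.
Is 21/20 < 1? NO.
Since the bound 21/20 is ≥ 1, the union bound is uninformative here; it does NOT by itself certify existence.

39·p = 21/20 ≈ 1.05000; existence NOT certified by the union bound.


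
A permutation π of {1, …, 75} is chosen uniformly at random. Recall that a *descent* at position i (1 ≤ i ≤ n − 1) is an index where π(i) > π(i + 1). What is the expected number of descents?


Write X = Σ X_I over i = 1, …, 74, with X_I the indicator of one descent.
There are 74 indicators.
For each fixed i, the pair (π(i), π(i+1)) is a uniformly random ordered pair of distinct values from {1, …, 75}; by symmetry P[π(i) > π(i+1)] = 1/2.
By linearity: E[X] = 74 · (1/2) = (75 − 1) · (1/2) = 37 ≈ 37.0000.

E[X] = 37 = 37.0000.


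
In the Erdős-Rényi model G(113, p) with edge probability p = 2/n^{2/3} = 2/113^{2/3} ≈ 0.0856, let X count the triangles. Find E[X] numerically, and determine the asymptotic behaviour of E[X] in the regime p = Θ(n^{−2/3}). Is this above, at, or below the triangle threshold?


Number of potential triangles: C(113, 3) = 234136.
Each occurs with probability p³ ≈ (0.0856)³ ≈ 6.26517e-04.
By linearity: E[X] = C(113, 3)·p³ ≈ 234136 · 6.26517e-04 ≈ 146.690.
Since α = 2/3 < 1, p = c/n^{2/3} ≫ 1/n is above the triangle threshold p ~ 1/n. Asymptotically E[X] ~ (c³/6)·n^{3(1−α)} = (2³/6)·n^{1} → ∞; triangles are abundant w.h.p.

E[X] ≈ 146.690; in regime p = Θ(1/n^{2/3}) E[X] diverges (above the triangle threshold p ~ 1/n).


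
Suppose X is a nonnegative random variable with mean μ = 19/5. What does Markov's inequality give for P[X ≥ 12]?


μ = E[X] = 19/5, a = 12.
Markov: P[X ≥ 12] ≤ μ/a = (19/5)/12 = 19/60.
Numerically: ≈ 0.3167.
(Since a = 12 > μ = 3.8000, the bound 19/60 is < 1 and informative.)

P[X ≥ 12] ≤ 19/60 ≈ 0.3167.


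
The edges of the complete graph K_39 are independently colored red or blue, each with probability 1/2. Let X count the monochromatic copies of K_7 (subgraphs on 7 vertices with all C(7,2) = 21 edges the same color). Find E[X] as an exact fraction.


Let X = Σ_S X_S over the C(39, 7) = 15380937 subsets S of size 7, where X_S = 1 if the K_7 on S is monochromatic.
For a fixed S, the K_7 on S has C(7, 2) = 21 edges. P[all 21 edges red] = (1/2)^21, and likewise for blue, so P[monochromatic] = 2·(1/2)^21 = 2^{1 − 21} = 1/1048576.
Summing: E[X] = C(39, 7) · 2^{1 − 21} = 15380937 · 1/1048576 = 15380937/1048576.
Numerically: E[X] ≈ 14.66840.

E[X] = C(39,7)·2^(1−C(7,2)) = 15380937/1048576 ≈ 14.66840.


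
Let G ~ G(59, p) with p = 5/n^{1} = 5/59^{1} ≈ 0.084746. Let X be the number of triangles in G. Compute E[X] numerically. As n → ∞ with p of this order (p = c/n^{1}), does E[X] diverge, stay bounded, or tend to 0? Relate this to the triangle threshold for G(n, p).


Number of potential triangles: C(59, 3) = 32509.
Each occurs with probability p³ ≈ (0.084746)³ ≈ 6.0863087e-04.
By linearity: E[X] = C(59, 3)·p³ ≈ 32509 · 6.0863087e-04 ≈ 19.78598.
Here α = 1, so p = 5/n is exactly at the triangle threshold p ~ 1/n. Asymptotically E[X] → c³/6 = 5³/6 = 125/6 ≈ 20.83333, a bounded constant. In this regime the triangle count is asymptotically Poisson(c³/6).

E[X] ≈ 19.78598; in regime p = Θ(1/n^{1}) E[X] stays bounded (at the triangle threshold p ~ 1/n).


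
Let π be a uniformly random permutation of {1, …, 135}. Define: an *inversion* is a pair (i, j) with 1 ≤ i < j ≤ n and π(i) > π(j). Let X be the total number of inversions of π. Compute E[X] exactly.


Write X = Σ X_I over the C(135, 2) = 9045 pairs i < j, with X_I the indicator of one inversion.
There are 9045 indicators.
For each fixed pair i < j, the values π(i) and π(j) are two distinct elements of {1, …, 135} in uniformly random order; by symmetry P[π(i) > π(j)] = 1/2.
By linearity: E[X] = 9045 · (1/2) = C(135, 2) · (1/2) = 9045/2 = 9045/2 ≈ 4522.500000.

E[X] = 9045/2 = 4522.500000.


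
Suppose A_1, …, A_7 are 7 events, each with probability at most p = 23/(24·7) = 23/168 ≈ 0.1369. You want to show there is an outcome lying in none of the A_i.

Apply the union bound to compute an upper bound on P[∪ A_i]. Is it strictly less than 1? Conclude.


Union bound: P[∪_{i=1}^{7} A_i] ≤ Σ_i P[A_i] ≤ 7·p = 7·(23/168) = 23/24.
Numerically: 23/24 ≈ 0.9583.
Is 23/24 < 1? YES.
Since P[∪ A_i] ≤ 23/24 < 1, the complement has P[∩ A_i^c] ≥ 1 − 23/24 = 1/24 > 0, so some outcome avoids every A_i.

7·p = 23/24 ≈ 0.9583; existence CERTIFIED by the union bound.


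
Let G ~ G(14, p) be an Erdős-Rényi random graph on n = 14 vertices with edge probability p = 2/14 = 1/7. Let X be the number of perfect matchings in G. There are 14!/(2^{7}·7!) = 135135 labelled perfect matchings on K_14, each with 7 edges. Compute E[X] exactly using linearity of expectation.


K_14 has 14!/(2^{7}·7!) = 135135 labelled perfect matchings.
For each such perfect matching H, let X_H = 1 if all 7 edges of H are present in G. Then P[X_H = 1] = p^{7} = (1/7)^{7} = 1/823543.
By linearity of expectation: E[X] = Σ_H E[X_H] = 135135 · p^{7} = 135135 · 1/823543 = 19305/117649.
Numerically: E[X] ≈ 0.164.

E[X] = 135135 · (1/7)^{7} = 19305/117649 ≈ 0.164.


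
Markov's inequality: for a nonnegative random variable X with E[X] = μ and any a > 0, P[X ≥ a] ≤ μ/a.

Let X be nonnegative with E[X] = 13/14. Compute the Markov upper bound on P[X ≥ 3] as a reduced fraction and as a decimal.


μ = E[X] = 13/14, a = 3.
Markov: P[X ≥ 3] ≤ μ/a = (13/14)/3 = 13/42.
Numerically: ≈ 0.310.
(Since a = 3 > μ = 0.929, the bound 13/42 is < 1 and informative.)

P[X ≥ 3] ≤ 13/42 ≈ 0.310.


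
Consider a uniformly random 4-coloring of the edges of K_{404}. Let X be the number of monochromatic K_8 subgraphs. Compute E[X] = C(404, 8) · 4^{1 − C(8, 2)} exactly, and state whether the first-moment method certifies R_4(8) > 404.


E[X] = C(404, 8) · 4^{1 − 28} = 16415071523485570 · 4^{−27} = 16415071523485570/18014398509481984.
As a reduced fraction: E[X] = 8207535761742785/9007199254740992 ≈ 0.9112195.
Is E[X] < 1? YES.
Since E[X] < 1, there exists a 4-coloring of K_{404} with no monochromatic K_8; hence R_4(8) > 404.

E[X] = 8207535761742785/9007199254740992 ≈ 0.9112195; E[X] < 1, so R_4(8) > 404.


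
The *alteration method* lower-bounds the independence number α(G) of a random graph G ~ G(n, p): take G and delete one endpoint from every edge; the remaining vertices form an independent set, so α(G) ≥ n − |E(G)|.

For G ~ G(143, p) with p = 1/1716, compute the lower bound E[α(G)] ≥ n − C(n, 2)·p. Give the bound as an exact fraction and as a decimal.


E[|E(G)|] = C(143, 2)·p = 10153 · (1/1716) = 71/12.
E[α(G)] ≥ n − E[|E(G)|] = 143 − 71/12 = 1645/12.
Numerically: ≈ 137.083.
(This is only a lower bound; the true E[α(G)] may be larger.)

E[α(G)] ≥ 1645/12 ≈ 137.083.


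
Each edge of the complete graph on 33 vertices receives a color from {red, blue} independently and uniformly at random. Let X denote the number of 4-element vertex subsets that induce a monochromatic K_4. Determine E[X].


Let X = Σ_S X_S over the C(33, 4) = 40920 subsets S of size 4, where X_S = 1 if the K_4 on S is monochromatic.
For a fixed S, the K_4 on S has C(4, 2) = 6 edges. P[all 6 edges red] = (1/2)^6, and likewise for blue, so P[monochromatic] = 2·(1/2)^6 = 2^{1 − 6} = 1/32.
By linearity: E[X] = C(33, 4) · 2^{1 − 6} = 40920 · 1/32 = 5115/4.
Numerically: E[X] ≈ 1278.750.

E[X] = C(33,4)·2^(1−C(4,2)) = 5115/4 ≈ 1278.750.


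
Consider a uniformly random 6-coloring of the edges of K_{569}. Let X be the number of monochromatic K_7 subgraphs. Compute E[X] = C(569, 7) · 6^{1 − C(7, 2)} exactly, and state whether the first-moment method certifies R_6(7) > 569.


E[X] = C(569, 7) · 6^{1 − 21} = 3692032389858348 · 6^{−20} = 3692032389858348/3656158440062976.
As a reduced fraction: E[X] = 34185485091281/33853318889472 ≈ 1.0098119.
Is E[X] < 1? NO.
Since E[X] ≥ 1, the first-moment bound is inconclusive at n = 569; it does NOT by itself certify R_6(7) > 569.

E[X] = 34185485091281/33853318889472 ≈ 1.0098119; E[X] ≥ 1; first-moment method inconclusive here.


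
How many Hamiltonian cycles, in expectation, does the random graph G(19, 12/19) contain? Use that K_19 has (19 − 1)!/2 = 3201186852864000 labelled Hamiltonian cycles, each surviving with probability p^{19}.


K_19 has (19 − 1)!/2 = 3201186852864000 labelled Hamiltonian cycles.
For each such Hamiltonian cycle H, let X_H = 1 if all 19 edges of H are present in G. Then P[X_H = 1] = p^{19} = (12/19)^{19} = 319479999370622926848/1978419655660313589123979.
By linearity: E[X] = Σ_H E[X_H] = 3201186852864000 · p^{19} = 3201186852864000 · 319479999370622926848/1978419655660313589123979 = 1022715173738237107931793611292672000/1978419655660313589123979.
Numerically: E[X] ≈ 5.16935e+11.

E[X] = 3201186852864000 · (12/19)^{19} = 1022715173738237107931793611292672000/1978419655660313589123979 ≈ 5.16935e+11.


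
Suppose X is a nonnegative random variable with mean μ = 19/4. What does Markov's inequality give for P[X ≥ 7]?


μ = E[X] = 19/4, a = 7.
Markov: P[X ≥ 7] ≤ μ/a = (19/4)/7 = 19/28.
Numerically: ≈ 0.678571.
(Since a = 7 > μ = 4.750000, the bound 19/28 is < 1 and informative.)

P[X ≥ 7] ≤ 19/28 ≈ 0.678571.


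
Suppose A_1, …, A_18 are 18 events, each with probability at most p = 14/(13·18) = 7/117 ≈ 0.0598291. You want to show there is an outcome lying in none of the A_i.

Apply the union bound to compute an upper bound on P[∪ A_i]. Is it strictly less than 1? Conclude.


Union bound: P[∪_{i=1}^{18} A_i] ≤ Σ_i P[A_i] ≤ 18·p = 18·(7/117) = 14/13.
Numerically: 14/13 ≈ 1.0769231.
Is 14/13 < 1? NO.
Since the bound 14/13 is ≥ 1, the union bound is uninformative here; it does NOT by itself certify existence.

18·p = 14/13 ≈ 1.0769231; existence NOT certified by the union bound.


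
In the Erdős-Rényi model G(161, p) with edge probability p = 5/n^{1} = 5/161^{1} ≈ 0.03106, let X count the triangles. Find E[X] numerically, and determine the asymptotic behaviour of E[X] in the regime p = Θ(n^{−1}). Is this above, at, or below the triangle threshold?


Number of potential triangles: C(161, 3) = 682640.
Each occurs with probability p³ ≈ (0.03106)³ ≈ 2.995245e-05.
By linearity: E[X] = C(161, 3)·p³ ≈ 682640 · 2.995245e-05 ≈ 20.4467.
Here α = 1, so p = 5/n is exactly at the triangle threshold p ~ 1/n. Asymptotically E[X] → c³/6 = 5³/6 = 125/6 ≈ 20.8333, a bounded constant. In this regime the triangle count is asymptotically Poisson(c³/6).

E[X] ≈ 20.4467; in regime p = Θ(1/n^{1}) E[X] stays bounded (at the triangle threshold p ~ 1/n).
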